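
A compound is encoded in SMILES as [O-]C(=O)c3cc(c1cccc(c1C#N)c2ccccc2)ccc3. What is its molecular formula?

Heavy atoms from the SMILES: 20 C, 1 N, 2 O.
Implicit hydrogens by atom environment:
  12 × C (aromatic): 1 H each → 12
  6 × C (aromatic): no H
  2 × C: no H
  1 × N: no H
  1 × O: no H
  1 × O (charge -1): no H
  Total hydrogens = 12.
Net charge -1.
Molecular formula: C20H12NO2-

C20H12NO2-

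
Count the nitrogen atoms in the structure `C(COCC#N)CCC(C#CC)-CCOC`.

1

The symbol for nitrogen appears 1 time in the SMILES.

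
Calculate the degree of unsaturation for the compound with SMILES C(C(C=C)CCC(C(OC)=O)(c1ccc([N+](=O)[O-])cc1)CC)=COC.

8

Molecular formula from the SMILES: C19H25NO5.
DoU = (2C + 2 + N − H − X)/2 = (2·19 + 2 + 1 − 25 − 0)/2 = 16/2 = 8.
(Structurally: 1 ring(s) + 7 π bond(s) = 8.)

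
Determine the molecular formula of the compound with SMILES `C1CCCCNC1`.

Heavy atoms from the SMILES: 6 C, 1 N.
Implicit hydrogens by atom environment:
  6 × C: 2 H each → 12
  1 × N: 1 H
  Total hydrogens = 13.
Molecular formula: C6H13N

C6H13N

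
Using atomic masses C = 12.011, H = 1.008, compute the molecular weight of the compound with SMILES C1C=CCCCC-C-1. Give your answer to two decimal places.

Molecular formula: C8H14.
M = 8×12.011 + 14×1.008 = 110.20 g/mol.

110.20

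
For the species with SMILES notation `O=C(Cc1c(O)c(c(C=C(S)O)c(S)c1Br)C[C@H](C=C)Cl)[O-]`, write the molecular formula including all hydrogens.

C14H13BrClO4S2-

Heavy atoms from the SMILES: 1 Br, 14 C, 1 Cl, 4 O, 2 S.
Implicit hydrogens by atom environment:
  6 × C (aromatic): no H
  3 × C: 2 H each → 6
  3 × C: 1 H each → 3
  2 × C: no H
  2 × O: 1 H each → 2
  2 × S: 1 H each → 2
  1 × Br: no H
  1 × Cl: no H
  1 × O: no H
  1 × O (charge -1): no H
  Total hydrogens = 13.
Net charge -1.
Molecular formula: C14H13BrClO4S2-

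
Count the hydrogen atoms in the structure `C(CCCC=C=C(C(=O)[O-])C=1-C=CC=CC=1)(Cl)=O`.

Hydrogens are implicit in SMILES; fill each atom to its normal valence:
  5 × C (aromatic): 1 H each → 5
  4 × C: no H
  3 × C: 2 H each → 6
  2 × O: no H
  1 × C: 1 H
  1 × C (aromatic): no H
  1 × Cl: no H
  1 × O (charge -1): no H
  Total hydrogens = 12.

12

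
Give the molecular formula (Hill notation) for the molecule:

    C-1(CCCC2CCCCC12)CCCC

Heavy atoms from the SMILES: 14 C.
Implicit hydrogens by atom environment:
  10 × C: 2 H each → 20
  3 × C: 1 H each → 3
  1 × C: 3 H
  Total hydrogens = 26.
Molecular formula: C14H26

C14H26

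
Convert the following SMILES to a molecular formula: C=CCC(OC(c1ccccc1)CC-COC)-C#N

Heavy atoms from the SMILES: 16 C, 1 N, 2 O.
Implicit hydrogens by atom environment:
  5 × C: 2 H each → 10
  5 × C (aromatic): 1 H each → 5
  3 × C: 1 H each → 3
  2 × O: no H
  1 × C: 3 H
  1 × C: no H
  1 × C (aromatic): no H
  1 × N: no H
  Total hydrogens = 21.
Molecular formula: C16H21NO2

C16H21NO2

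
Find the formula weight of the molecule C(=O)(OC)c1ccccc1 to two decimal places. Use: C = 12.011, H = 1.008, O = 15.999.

136.15

Molecular formula: C8H8O2.
M = 8×12.011 + 8×1.008 + 2×15.999 = 136.15 g/mol.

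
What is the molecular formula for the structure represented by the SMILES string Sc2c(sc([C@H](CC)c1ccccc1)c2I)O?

Heavy atoms from the SMILES: 13 C, 1 I, 1 O, 2 S.
Implicit hydrogens by atom environment:
  5 × C (aromatic): 1 H each → 5
  5 × C (aromatic): no H
  1 × C: 3 H
  1 × C: 2 H
  1 × C: 1 H
  1 × I: no H
  1 × O: 1 H
  1 × S: 1 H
  1 × S (aromatic): no H
  Total hydrogens = 13.
Molecular formula: C13H13IOS2

C13H13IOS2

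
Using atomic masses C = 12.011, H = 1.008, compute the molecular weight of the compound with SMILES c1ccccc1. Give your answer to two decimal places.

Molecular formula: C6H6.
M = 6×12.011 + 6×1.008 = 78.11 g/mol.

78.11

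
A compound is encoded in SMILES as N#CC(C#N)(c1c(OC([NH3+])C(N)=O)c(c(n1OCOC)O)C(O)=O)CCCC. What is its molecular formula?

C16H22N5O7+

Heavy atoms from the SMILES: 16 C, 5 N, 7 O.
Implicit hydrogens by atom environment:
  5 × C: no H
  5 × O: no H
  4 × C: 2 H each → 8
  4 × C (aromatic): no H
  2 × C: 3 H each → 6
  2 × N: no H
  2 × O: 1 H each → 2
  1 × C: 1 H
  1 × N (charge +1): 3 H
  1 × N: 2 H
  1 × N (aromatic): no H
  Total hydrogens = 22.
Net charge +1.
Molecular formula: C16H22N5O7+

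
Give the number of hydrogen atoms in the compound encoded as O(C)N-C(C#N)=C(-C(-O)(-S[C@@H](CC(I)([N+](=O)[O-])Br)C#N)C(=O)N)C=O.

Hydrogens are implicit in SMILES; fill each atom to its normal valence:
  7 × C: no H
  4 × O: no H
  2 × C: 1 H each → 2
  2 × N: no H
  1 × Br: no H
  1 × C: 3 H
  1 × C: 2 H
  1 × I: no H
  1 × N: 2 H
  1 × N: 1 H
  1 × N (charge +1): no H
  1 × O: 1 H
  1 × O (charge -1): no H
  1 × S: no H
  Total hydrogens = 11.

11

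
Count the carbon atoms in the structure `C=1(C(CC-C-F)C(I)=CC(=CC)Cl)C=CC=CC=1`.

15

The symbol for carbon appears 15 times in the SMILES. (Cl is a single chlorine, not C + l.)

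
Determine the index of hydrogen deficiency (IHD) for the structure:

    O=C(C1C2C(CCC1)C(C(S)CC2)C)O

Molecular formula from the SMILES: C12H20O2S.
DoU = (2C + 2 + N − H − X)/2 = (2·12 + 2 + 0 − 20 − 0)/2 = 6/2 = 3.
(Structurally: 2 ring(s) + 1 π bond(s) = 3.)

3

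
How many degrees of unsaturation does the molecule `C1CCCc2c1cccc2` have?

Molecular formula from the SMILES: C10H12.
DoU = (2C + 2 + N − H − X)/2 = (2·10 + 2 + 0 − 12 − 0)/2 = 10/2 = 5.
(Structurally: 2 ring(s) + 3 π bond(s) = 5.)

5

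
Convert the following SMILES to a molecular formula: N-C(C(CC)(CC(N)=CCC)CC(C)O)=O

Heavy atoms from the SMILES: 12 C, 2 N, 2 O.
Implicit hydrogens by atom environment:
  4 × C: 2 H each → 8
  3 × C: 3 H each → 9
  3 × C: no H
  2 × C: 1 H each → 2
  2 × N: 2 H each → 4
  1 × O: 1 H
  1 × O: no H
  Total hydrogens = 24.
Molecular formula: C12H24N2O2

C12H24N2O2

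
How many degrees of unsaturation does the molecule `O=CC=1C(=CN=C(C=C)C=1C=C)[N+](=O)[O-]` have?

8

Molecular formula from the SMILES: C10H8N2O3.
DoU = (2C + 2 + N − H − X)/2 = (2·10 + 2 + 2 − 8 − 0)/2 = 16/2 = 8.
(Structurally: 1 ring(s) + 7 π bond(s) = 8.)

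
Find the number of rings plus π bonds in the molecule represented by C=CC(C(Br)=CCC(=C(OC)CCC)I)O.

3

Molecular formula from the SMILES: C12H18BrIO2.
DoU = (2C + 2 + N − H − X)/2 = (2·12 + 2 + 0 − 18 − 2)/2 = 6/2 = 3.
(Structurally: 0 ring(s) + 3 π bond(s) = 3.)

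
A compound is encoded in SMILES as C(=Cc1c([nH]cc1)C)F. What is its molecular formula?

C7H8FN

Heavy atoms from the SMILES: 7 C, 1 F, 1 N.
Implicit hydrogens by atom environment:
  2 × C (aromatic): 1 H each → 2
  2 × C: 1 H each → 2
  2 × C (aromatic): no H
  1 × C: 3 H
  1 × F: no H
  1 × N (aromatic): 1 H
  Total hydrogens = 8.
Molecular formula: C7H8FN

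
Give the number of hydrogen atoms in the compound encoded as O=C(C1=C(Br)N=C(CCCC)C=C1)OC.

Hydrogens are implicit in SMILES; fill each atom to its normal valence:
  3 × C: 2 H each → 6
  3 × C (aromatic): no H
  2 × C: 3 H each → 6
  2 × C (aromatic): 1 H each → 2
  2 × O: no H
  1 × Br: no H
  1 × C: no H
  1 × N (aromatic): no H
  Total hydrogens = 14.

14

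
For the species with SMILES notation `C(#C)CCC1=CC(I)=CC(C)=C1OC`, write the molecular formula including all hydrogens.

C12H13IO

Heavy atoms from the SMILES: 12 C, 1 I, 1 O.
Implicit hydrogens by atom environment:
  4 × C (aromatic): no H
  2 × C: 3 H each → 6
  2 × C: 2 H each → 4
  2 × C (aromatic): 1 H each → 2
  1 × C: 1 H
  1 × C: no H
  1 × I: no H
  1 × O: no H
  Total hydrogens = 13.
Molecular formula: C12H13IO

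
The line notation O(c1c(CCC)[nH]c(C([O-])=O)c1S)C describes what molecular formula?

C9H12NO3S-

Heavy atoms from the SMILES: 9 C, 1 N, 3 O, 1 S.
Implicit hydrogens by atom environment:
  4 × C (aromatic): no H
  2 × C: 3 H each → 6
  2 × C: 2 H each → 4
  2 × O: no H
  1 × C: no H
  1 × N (aromatic): 1 H
  1 × O (charge -1): no H
  1 × S: 1 H
  Total hydrogens = 12.
Net charge -1.
Molecular formula: C9H12NO3S-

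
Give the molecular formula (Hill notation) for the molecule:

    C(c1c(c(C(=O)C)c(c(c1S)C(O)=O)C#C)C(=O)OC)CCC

C17H18O5S

Heavy atoms from the SMILES: 17 C, 5 O, 1 S.
Implicit hydrogens by atom environment:
  6 × C (aromatic): no H
  4 × C: no H
  4 × O: no H
  3 × C: 3 H each → 9
  3 × C: 2 H each → 6
  1 × C: 1 H
  1 × O: 1 H
  1 × S: 1 H
  Total hydrogens = 18.
Molecular formula: C17H18O5S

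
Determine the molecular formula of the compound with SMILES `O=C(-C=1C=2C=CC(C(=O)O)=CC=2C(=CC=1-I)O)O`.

Heavy atoms from the SMILES: 12 C, 1 I, 5 O.
Implicit hydrogens by atom environment:
  6 × C (aromatic): no H
  4 × C (aromatic): 1 H each → 4
  3 × O: 1 H each → 3
  2 × C: no H
  2 × O: no H
  1 × I: no H
  Total hydrogens = 7.
Molecular formula: C12H7IO5

C12H7IO5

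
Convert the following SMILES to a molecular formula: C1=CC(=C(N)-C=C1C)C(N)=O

Heavy atoms from the SMILES: 8 C, 2 N, 1 O.
Implicit hydrogens by atom environment:
  3 × C (aromatic): 1 H each → 3
  3 × C (aromatic): no H
  2 × N: 2 H each → 4
  1 × C: 3 H
  1 × C: no H
  1 × O: no H
  Total hydrogens = 10.
Molecular formula: C8H10N2O

C8H10N2O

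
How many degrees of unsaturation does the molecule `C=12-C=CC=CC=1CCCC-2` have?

Molecular formula from the SMILES: C10H12.
DoU = (2C + 2 + N − H − X)/2 = (2·10 + 2 + 0 − 12 − 0)/2 = 10/2 = 5.
(Structurally: 2 ring(s) + 3 π bond(s) = 5.)

5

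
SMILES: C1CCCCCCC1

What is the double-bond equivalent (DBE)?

Molecular formula from the SMILES: C8H16.
DoU = (2C + 2 + N − H − X)/2 = (2·8 + 2 + 0 − 16 − 0)/2 = 2/2 = 1.
(Structurally: 1 ring(s) + 0 π bond(s) = 1.)

1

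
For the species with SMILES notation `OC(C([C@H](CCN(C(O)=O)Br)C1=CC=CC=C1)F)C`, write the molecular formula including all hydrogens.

Heavy atoms from the SMILES: 1 Br, 13 C, 1 F, 1 N, 3 O.
Implicit hydrogens by atom environment:
  5 × C (aromatic): 1 H each → 5
  3 × C: 1 H each → 3
  2 × C: 2 H each → 4
  2 × O: 1 H each → 2
  1 × Br: no H
  1 × C: 3 H
  1 × C: no H
  1 × C (aromatic): no H
  1 × F: no H
  1 × N: no H
  1 × O: no H
  Total hydrogens = 17.
Molecular formula: C13H17BrFNO3

C13H17BrFNO3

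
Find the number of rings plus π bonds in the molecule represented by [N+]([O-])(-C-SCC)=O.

1

Molecular formula from the SMILES: C3H7NO2S.
DoU = (2C + 2 + N − H − X)/2 = (2·3 + 2 + 1 − 7 − 0)/2 = 2/2 = 1.
(Structurally: 0 ring(s) + 1 π bond(s) = 1.)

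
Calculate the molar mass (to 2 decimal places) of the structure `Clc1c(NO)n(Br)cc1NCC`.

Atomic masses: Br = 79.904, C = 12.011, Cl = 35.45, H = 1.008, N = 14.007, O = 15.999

Molecular formula: C6H9BrClN3O.
M = 1×79.904 + 6×12.011 + 1×35.45 + 9×1.008 + 3×14.007 + 1×15.999 = 254.51 g/mol.

254.51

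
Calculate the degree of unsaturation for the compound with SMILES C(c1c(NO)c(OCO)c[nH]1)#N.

5

Molecular formula from the SMILES: C6H7N3O3.
DoU = (2C + 2 + N − H − X)/2 = (2·6 + 2 + 3 − 7 − 0)/2 = 10/2 = 5.
(Structurally: 1 ring(s) + 4 π bond(s) = 5.)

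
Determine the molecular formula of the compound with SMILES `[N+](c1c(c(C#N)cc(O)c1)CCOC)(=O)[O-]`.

C10H10N2O4

Heavy atoms from the SMILES: 10 C, 2 N, 4 O.
Implicit hydrogens by atom environment:
  4 × C (aromatic): no H
  2 × C: 2 H each → 4
  2 × C (aromatic): 1 H each → 2
  2 × O: no H
  1 × C: 3 H
  1 × C: no H
  1 × N (charge +1): no H
  1 × N: no H
  1 × O: 1 H
  1 × O (charge -1): no H
  Total hydrogens = 10.
Molecular formula: C10H10N2O4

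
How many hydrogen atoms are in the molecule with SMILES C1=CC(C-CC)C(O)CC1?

Hydrogens are implicit in SMILES; fill each atom to its normal valence:
  4 × C: 2 H each → 8
  4 × C: 1 H each → 4
  1 × C: 3 H
  1 × O: 1 H
  Total hydrogens = 16.

16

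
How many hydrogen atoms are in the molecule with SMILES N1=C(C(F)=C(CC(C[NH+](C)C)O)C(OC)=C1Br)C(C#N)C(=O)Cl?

17

Hydrogens are implicit in SMILES; fill each atom to its normal valence:
  5 × C (aromatic): no H
  3 × C: 3 H each → 9
  2 × C: 2 H each → 4
  2 × C: 1 H each → 2
  2 × C: no H
  2 × O: no H
  1 × Br: no H
  1 × Cl: no H
  1 × F: no H
  1 × N (charge +1): 1 H
  1 × N (aromatic): no H
  1 × N: no H
  1 × O: 1 H
  Total hydrogens = 17.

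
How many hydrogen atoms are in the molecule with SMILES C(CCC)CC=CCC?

18

Hydrogens are implicit in SMILES; fill each atom to its normal valence:
  5 × C: 2 H each → 10
  2 × C: 3 H each → 6
  2 × C: 1 H each → 2
  Total hydrogens = 18.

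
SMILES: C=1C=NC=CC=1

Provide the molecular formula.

Heavy atoms from the SMILES: 5 C, 1 N.
Implicit hydrogens by atom environment:
  5 × C (aromatic): 1 H each → 5
  1 × N (aromatic): no H
  Total hydrogens = 5.
Molecular formula: C5H5N

C5H5N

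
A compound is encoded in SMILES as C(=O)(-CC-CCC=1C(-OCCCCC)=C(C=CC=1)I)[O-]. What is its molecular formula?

Heavy atoms from the SMILES: 16 C, 1 I, 3 O.
Implicit hydrogens by atom environment:
  8 × C: 2 H each → 16
  3 × C (aromatic): 1 H each → 3
  3 × C (aromatic): no H
  2 × O: no H
  1 × C: 3 H
  1 × C: no H
  1 × I: no H
  1 × O (charge -1): no H
  Total hydrogens = 22.
Net charge -1.
Molecular formula: C16H22IO3-

C16H22IO3-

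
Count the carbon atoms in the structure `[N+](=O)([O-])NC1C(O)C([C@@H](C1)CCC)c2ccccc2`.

14

The symbol for carbon appears 14 times in the SMILES. Lowercase c denotes aromatic carbon and counts toward C.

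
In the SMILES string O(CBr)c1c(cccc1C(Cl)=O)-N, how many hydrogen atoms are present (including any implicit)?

7

Hydrogens are implicit in SMILES; fill each atom to its normal valence:
  3 × C (aromatic): 1 H each → 3
  3 × C (aromatic): no H
  2 × O: no H
  1 × Br: no H
  1 × C: 2 H
  1 × C: no H
  1 × Cl: no H
  1 × N: 2 H
  Total hydrogens = 7.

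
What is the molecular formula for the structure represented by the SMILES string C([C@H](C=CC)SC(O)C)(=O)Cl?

C7H11ClO2S

Heavy atoms from the SMILES: 7 C, 1 Cl, 2 O, 1 S.
Implicit hydrogens by atom environment:
  4 × C: 1 H each → 4
  2 × C: 3 H each → 6
  1 × C: no H
  1 × Cl: no H
  1 × O: 1 H
  1 × O: no H
  1 × S: no H
  Total hydrogens = 11.
Molecular formula: C7H11ClO2S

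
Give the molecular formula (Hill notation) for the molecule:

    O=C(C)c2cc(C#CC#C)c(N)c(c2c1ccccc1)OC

Heavy atoms from the SMILES: 19 C, 1 N, 2 O.
Implicit hydrogens by atom environment:
  6 × C (aromatic): 1 H each → 6
  6 × C (aromatic): no H
  4 × C: no H
  2 × C: 3 H each → 6
  2 × O: no H
  1 × C: 1 H
  1 × N: 2 H
  Total hydrogens = 15.
Molecular formula: C19H15NO2

C19H15NO2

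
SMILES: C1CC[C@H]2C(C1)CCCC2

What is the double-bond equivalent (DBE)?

2

Molecular formula from the SMILES: C10H18.
DoU = (2C + 2 + N − H − X)/2 = (2·10 + 2 + 0 − 18 − 0)/2 = 4/2 = 2.
(Structurally: 2 ring(s) + 0 π bond(s) = 2.)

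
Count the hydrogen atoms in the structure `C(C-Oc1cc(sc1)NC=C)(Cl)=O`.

Hydrogens are implicit in SMILES; fill each atom to its normal valence:
  2 × C: 2 H each → 4
  2 × C (aromatic): 1 H each → 2
  2 × C (aromatic): no H
  2 × O: no H
  1 × C: 1 H
  1 × C: no H
  1 × Cl: no H
  1 × N: 1 H
  1 × S (aromatic): no H
  Total hydrogens = 8.

8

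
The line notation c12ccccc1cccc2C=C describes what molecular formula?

Heavy atoms from the SMILES: 12 C.
Implicit hydrogens by atom environment:
  7 × C (aromatic): 1 H each → 7
  3 × C (aromatic): no H
  1 × C: 2 H
  1 × C: 1 H
  Total hydrogens = 10.
Molecular formula: C12H10

C12H10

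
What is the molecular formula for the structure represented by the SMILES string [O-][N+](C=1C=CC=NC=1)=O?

Heavy atoms from the SMILES: 5 C, 2 N, 2 O.
Implicit hydrogens by atom environment:
  4 × C (aromatic): 1 H each → 4
  1 × C (aromatic): no H
  1 × N (aromatic): no H
  1 × N (charge +1): no H
  1 × O: no H
  1 × O (charge -1): no H
  Total hydrogens = 4.
Molecular formula: C5H4N2O2

C5H4N2O2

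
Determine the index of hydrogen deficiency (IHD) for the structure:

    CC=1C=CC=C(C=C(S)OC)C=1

Molecular formula from the SMILES: C10H12OS.
DoU = (2C + 2 + N − H − X)/2 = (2·10 + 2 + 0 − 12 − 0)/2 = 10/2 = 5.
(Structurally: 1 ring(s) + 4 π bond(s) = 5.)

5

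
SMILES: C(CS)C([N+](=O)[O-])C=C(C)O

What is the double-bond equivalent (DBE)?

2

Molecular formula from the SMILES: C6H11NO3S.
DoU = (2C + 2 + N − H − X)/2 = (2·6 + 2 + 1 − 11 − 0)/2 = 4/2 = 2.
(Structurally: 0 ring(s) + 2 π bond(s) = 2.)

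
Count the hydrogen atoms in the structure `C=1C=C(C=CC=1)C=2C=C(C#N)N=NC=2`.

7

Hydrogens are implicit in SMILES; fill each atom to its normal valence:
  7 × C (aromatic): 1 H each → 7
  3 × C (aromatic): no H
  2 × N (aromatic): no H
  1 × C: no H
  1 × N: no H
  Total hydrogens = 7.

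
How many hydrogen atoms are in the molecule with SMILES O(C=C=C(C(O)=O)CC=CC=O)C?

Hydrogens are implicit in SMILES; fill each atom to its normal valence:
  4 × C: 1 H each → 4
  3 × C: no H
  3 × O: no H
  1 × C: 3 H
  1 × C: 2 H
  1 × O: 1 H
  Total hydrogens = 10.

10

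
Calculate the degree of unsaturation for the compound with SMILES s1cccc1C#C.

5

Molecular formula from the SMILES: C6H4S.
DoU = (2C + 2 + N − H − X)/2 = (2·6 + 2 + 0 − 4 − 0)/2 = 10/2 = 5.
(Structurally: 1 ring(s) + 4 π bond(s) = 5.)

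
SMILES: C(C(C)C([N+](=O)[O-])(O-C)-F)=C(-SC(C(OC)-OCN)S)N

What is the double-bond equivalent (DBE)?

Molecular formula from the SMILES: C10H20FN3O5S2.
DoU = (2C + 2 + N − H − X)/2 = (2·10 + 2 + 3 − 20 − 1)/2 = 4/2 = 2.
(Structurally: 0 ring(s) + 2 π bond(s) = 2.)

2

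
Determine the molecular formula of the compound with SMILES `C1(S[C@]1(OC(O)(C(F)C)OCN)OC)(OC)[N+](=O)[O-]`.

Heavy atoms from the SMILES: 8 C, 1 F, 2 N, 7 O, 1 S.
Implicit hydrogens by atom environment:
  5 × O: no H
  3 × C: 3 H each → 9
  3 × C: no H
  1 × C: 2 H
  1 × C: 1 H
  1 × F: no H
  1 × N: 2 H
  1 × N (charge +1): no H
  1 × O: 1 H
  1 × O (charge -1): no H
  1 × S: no H
  Total hydrogens = 15.
Molecular formula: C8H15FN2O7S

C8H15FN2O7S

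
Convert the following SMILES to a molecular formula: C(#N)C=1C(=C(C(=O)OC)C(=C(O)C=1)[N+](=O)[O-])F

Heavy atoms from the SMILES: 9 C, 1 F, 2 N, 5 O.
Implicit hydrogens by atom environment:
  5 × C (aromatic): no H
  3 × O: no H
  2 × C: no H
  1 × C: 3 H
  1 × C (aromatic): 1 H
  1 × F: no H
  1 × N (charge +1): no H
  1 × N: no H
  1 × O: 1 H
  1 × O (charge -1): no H
  Total hydrogens = 5.
Molecular formula: C9H5FN2O5

C9H5FN2O5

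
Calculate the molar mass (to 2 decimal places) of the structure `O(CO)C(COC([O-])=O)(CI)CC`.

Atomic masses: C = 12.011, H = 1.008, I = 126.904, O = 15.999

Molecular formula: C7H12IO5-.
M = 7×12.011 + 12×1.008 + 1×126.904 + 5×15.999 = 303.07 g/mol.

303.07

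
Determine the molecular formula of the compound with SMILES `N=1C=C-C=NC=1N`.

Heavy atoms from the SMILES: 4 C, 3 N.
Implicit hydrogens by atom environment:
  3 × C (aromatic): 1 H each → 3
  2 × N (aromatic): no H
  1 × C (aromatic): no H
  1 × N: 2 H
  Total hydrogens = 5.
Molecular formula: C4H5N3

C4H5N3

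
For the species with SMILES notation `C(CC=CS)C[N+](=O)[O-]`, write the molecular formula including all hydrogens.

C5H9NO2S

Heavy atoms from the SMILES: 5 C, 1 N, 2 O, 1 S.
Implicit hydrogens by atom environment:
  3 × C: 2 H each → 6
  2 × C: 1 H each → 2
  1 × N (charge +1): no H
  1 × O: no H
  1 × O (charge -1): no H
  1 × S: 1 H
  Total hydrogens = 9.
Molecular formula: C5H9NO2S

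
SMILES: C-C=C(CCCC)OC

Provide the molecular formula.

Heavy atoms from the SMILES: 8 C, 1 O.
Implicit hydrogens by atom environment:
  3 × C: 3 H each → 9
  3 × C: 2 H each → 6
  1 × C: 1 H
  1 × C: no H
  1 × O: no H
  Total hydrogens = 16.
Molecular formula: C8H16O

C8H16O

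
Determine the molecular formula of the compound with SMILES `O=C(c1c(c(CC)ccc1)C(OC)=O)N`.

C11H13NO3

Heavy atoms from the SMILES: 11 C, 1 N, 3 O.
Implicit hydrogens by atom environment:
  3 × C (aromatic): 1 H each → 3
  3 × C (aromatic): no H
  3 × O: no H
  2 × C: 3 H each → 6
  2 × C: no H
  1 × C: 2 H
  1 × N: 2 H
  Total hydrogens = 13.
Molecular formula: C11H13NO3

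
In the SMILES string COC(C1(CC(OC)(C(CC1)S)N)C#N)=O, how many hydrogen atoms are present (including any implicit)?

16

Hydrogens are implicit in SMILES; fill each atom to its normal valence:
  4 × C: no H
  3 × C: 2 H each → 6
  3 × O: no H
  2 × C: 3 H each → 6
  1 × C: 1 H
  1 × N: 2 H
  1 × N: no H
  1 × S: 1 H
  Total hydrogens = 16.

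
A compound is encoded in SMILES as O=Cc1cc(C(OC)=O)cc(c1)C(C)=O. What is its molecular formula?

Heavy atoms from the SMILES: 11 C, 4 O.
Implicit hydrogens by atom environment:
  4 × O: no H
  3 × C (aromatic): 1 H each → 3
  3 × C (aromatic): no H
  2 × C: 3 H each → 6
  2 × C: no H
  1 × C: 1 H
  Total hydrogens = 10.
Molecular formula: C11H10O4

C11H10O4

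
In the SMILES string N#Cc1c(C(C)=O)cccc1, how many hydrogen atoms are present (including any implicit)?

7

Hydrogens are implicit in SMILES; fill each atom to its normal valence:
  4 × C (aromatic): 1 H each → 4
  2 × C (aromatic): no H
  2 × C: no H
  1 × C: 3 H
  1 × N: no H
  1 × O: no H
  Total hydrogens = 7.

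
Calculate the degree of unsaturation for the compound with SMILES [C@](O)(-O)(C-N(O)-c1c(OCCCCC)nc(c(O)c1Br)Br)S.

Molecular formula from the SMILES: C12H18Br2N2O5S.
DoU = (2C + 2 + N − H − X)/2 = (2·12 + 2 + 2 − 18 − 2)/2 = 8/2 = 4.
(Structurally: 1 ring(s) + 3 π bond(s) = 4.)

4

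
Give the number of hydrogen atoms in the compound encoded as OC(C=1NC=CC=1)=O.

Hydrogens are implicit in SMILES; fill each atom to its normal valence:
  3 × C (aromatic): 1 H each → 3
  1 × C (aromatic): no H
  1 × C: no H
  1 × N (aromatic): 1 H
  1 × O: 1 H
  1 × O: no H
  Total hydrogens = 5.

5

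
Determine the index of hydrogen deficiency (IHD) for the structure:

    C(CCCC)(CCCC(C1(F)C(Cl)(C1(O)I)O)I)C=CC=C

3

Molecular formula from the SMILES: C16H24ClFI2O2.
DoU = (2C + 2 + N − H − X)/2 = (2·16 + 2 + 0 − 24 − 4)/2 = 6/2 = 3.
(Structurally: 1 ring(s) + 2 π bond(s) = 3.)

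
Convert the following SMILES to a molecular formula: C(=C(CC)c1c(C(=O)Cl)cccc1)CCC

C14H17ClO

Heavy atoms from the SMILES: 14 C, 1 Cl, 1 O.
Implicit hydrogens by atom environment:
  4 × C (aromatic): 1 H each → 4
  3 × C: 2 H each → 6
  2 × C: 3 H each → 6
  2 × C: no H
  2 × C (aromatic): no H
  1 × C: 1 H
  1 × Cl: no H
  1 × O: no H
  Total hydrogens = 17.
Molecular formula: C14H17ClO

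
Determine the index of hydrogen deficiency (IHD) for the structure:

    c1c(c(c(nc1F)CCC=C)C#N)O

Molecular formula from the SMILES: C10H9FN2O.
DoU = (2C + 2 + N − H − X)/2 = (2·10 + 2 + 2 − 9 − 1)/2 = 14/2 = 7.
(Structurally: 1 ring(s) + 6 π bond(s) = 7.)

7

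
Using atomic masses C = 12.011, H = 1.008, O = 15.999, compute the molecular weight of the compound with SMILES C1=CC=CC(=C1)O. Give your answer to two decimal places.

Molecular formula: C6H6O.
M = 6×12.011 + 6×1.008 + 1×15.999 = 94.11 g/mol.

94.11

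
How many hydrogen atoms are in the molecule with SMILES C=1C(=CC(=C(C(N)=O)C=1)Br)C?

8

Hydrogens are implicit in SMILES; fill each atom to its normal valence:
  3 × C (aromatic): 1 H each → 3
  3 × C (aromatic): no H
  1 × Br: no H
  1 × C: 3 H
  1 × C: no H
  1 × N: 2 H
  1 × O: no H
  Total hydrogens = 8.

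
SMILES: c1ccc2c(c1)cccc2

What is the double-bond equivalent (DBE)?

Molecular formula from the SMILES: C10H8.
DoU = (2C + 2 + N − H − X)/2 = (2·10 + 2 + 0 − 8 − 0)/2 = 14/2 = 7.
(Structurally: 2 ring(s) + 5 π bond(s) = 7.)

7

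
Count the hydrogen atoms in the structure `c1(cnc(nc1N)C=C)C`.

Hydrogens are implicit in SMILES; fill each atom to its normal valence:
  3 × C (aromatic): no H
  2 × N (aromatic): no H
  1 × C: 3 H
  1 × C: 2 H
  1 × C (aromatic): 1 H
  1 × C: 1 H
  1 × N: 2 H
  Total hydrogens = 9.

9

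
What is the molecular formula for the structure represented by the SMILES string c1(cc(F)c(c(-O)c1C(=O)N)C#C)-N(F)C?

C10H8F2N2O2

Heavy atoms from the SMILES: 10 C, 2 F, 2 N, 2 O.
Implicit hydrogens by atom environment:
  5 × C (aromatic): no H
  2 × C: no H
  2 × F: no H
  1 × C: 3 H
  1 × C (aromatic): 1 H
  1 × C: 1 H
  1 × N: 2 H
  1 × N: no H
  1 × O: 1 H
  1 × O: no H
  Total hydrogens = 8.
Molecular formula: C10H8F2N2O2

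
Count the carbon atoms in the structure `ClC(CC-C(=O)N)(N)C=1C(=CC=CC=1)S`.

10

The symbol for carbon appears 10 times in the SMILES. (Cl is a single chlorine, not C + l.)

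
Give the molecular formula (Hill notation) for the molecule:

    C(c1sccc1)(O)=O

Heavy atoms from the SMILES: 5 C, 2 O, 1 S.
Implicit hydrogens by atom environment:
  3 × C (aromatic): 1 H each → 3
  1 × C (aromatic): no H
  1 × C: no H
  1 × O: 1 H
  1 × O: no H
  1 × S (aromatic): no H
  Total hydrogens = 4.
Molecular formula: C5H4O2S

C5H4O2S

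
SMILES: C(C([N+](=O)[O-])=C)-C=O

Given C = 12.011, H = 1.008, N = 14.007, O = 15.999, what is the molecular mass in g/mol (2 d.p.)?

115.09

Molecular formula: C4H5NO3.
M = 4×12.011 + 5×1.008 + 1×14.007 + 3×15.999 = 115.09 g/mol.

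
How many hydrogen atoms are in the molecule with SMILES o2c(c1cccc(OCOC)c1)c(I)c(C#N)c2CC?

14

Hydrogens are implicit in SMILES; fill each atom to its normal valence:
  6 × C (aromatic): no H
  4 × C (aromatic): 1 H each → 4
  2 × C: 3 H each → 6
  2 × C: 2 H each → 4
  2 × O: no H
  1 × C: no H
  1 × I: no H
  1 × N: no H
  1 × O (aromatic): no H
  Total hydrogens = 14.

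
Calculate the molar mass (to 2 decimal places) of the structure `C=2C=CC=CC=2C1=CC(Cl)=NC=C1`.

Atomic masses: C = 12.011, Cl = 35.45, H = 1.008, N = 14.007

189.64

Molecular formula: C11H8ClN.
M = 11×12.011 + 1×35.45 + 8×1.008 + 1×14.007 = 189.64 g/mol.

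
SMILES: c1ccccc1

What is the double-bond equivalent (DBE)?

Molecular formula from the SMILES: C6H6.
DoU = (2C + 2 + N − H − X)/2 = (2·6 + 2 + 0 − 6 − 0)/2 = 8/2 = 4.
(Structurally: 1 ring(s) + 3 π bond(s) = 4.)

4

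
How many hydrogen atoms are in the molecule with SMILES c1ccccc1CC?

10

Hydrogens are implicit in SMILES; fill each atom to its normal valence:
  5 × C (aromatic): 1 H each → 5
  1 × C: 3 H
  1 × C: 2 H
  1 × C (aromatic): no H
  Total hydrogens = 10.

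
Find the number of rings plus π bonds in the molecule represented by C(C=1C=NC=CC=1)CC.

Molecular formula from the SMILES: C8H11N.
DoU = (2C + 2 + N − H − X)/2 = (2·8 + 2 + 1 − 11 − 0)/2 = 8/2 = 4.
(Structurally: 1 ring(s) + 3 π bond(s) = 4.)

4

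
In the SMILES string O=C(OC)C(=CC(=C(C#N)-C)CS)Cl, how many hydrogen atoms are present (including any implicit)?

Hydrogens are implicit in SMILES; fill each atom to its normal valence:
  5 × C: no H
  2 × C: 3 H each → 6
  2 × O: no H
  1 × C: 2 H
  1 × C: 1 H
  1 × Cl: no H
  1 × N: no H
  1 × S: 1 H
  Total hydrogens = 10.

10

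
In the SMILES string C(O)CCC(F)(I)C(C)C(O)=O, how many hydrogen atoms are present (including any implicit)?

12

Hydrogens are implicit in SMILES; fill each atom to its normal valence:
  3 × C: 2 H each → 6
  2 × C: no H
  2 × O: 1 H each → 2
  1 × C: 3 H
  1 × C: 1 H
  1 × F: no H
  1 × I: no H
  1 × O: no H
  Total hydrogens = 12.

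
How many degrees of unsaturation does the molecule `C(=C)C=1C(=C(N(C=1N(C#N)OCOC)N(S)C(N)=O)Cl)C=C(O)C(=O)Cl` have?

Molecular formula from the SMILES: C13H13Cl2N5O5S.
DoU = (2C + 2 + N − H − X)/2 = (2·13 + 2 + 5 − 13 − 2)/2 = 18/2 = 9.
(Structurally: 1 ring(s) + 8 π bond(s) = 9.)

9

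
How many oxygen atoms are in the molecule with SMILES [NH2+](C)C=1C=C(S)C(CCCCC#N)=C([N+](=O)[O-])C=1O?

The symbol for oxygen appears 3 times in the SMILES.

3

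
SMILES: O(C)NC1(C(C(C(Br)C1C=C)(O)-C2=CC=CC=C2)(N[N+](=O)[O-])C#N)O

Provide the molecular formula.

C15H17BrN4O5

Heavy atoms from the SMILES: 1 Br, 15 C, 4 N, 5 O.
Implicit hydrogens by atom environment:
  5 × C (aromatic): 1 H each → 5
  4 × C: no H
  3 × C: 1 H each → 3
  2 × N: 1 H each → 2
  2 × O: 1 H each → 2
  2 × O: no H
  1 × Br: no H
  1 × C: 3 H
  1 × C: 2 H
  1 × C (aromatic): no H
  1 × N: no H
  1 × N (charge +1): no H
  1 × O (charge -1): no H
  Total hydrogens = 17.
Molecular formula: C15H17BrN4O5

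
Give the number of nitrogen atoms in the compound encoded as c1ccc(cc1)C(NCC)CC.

1

The symbol for nitrogen appears 1 time in the SMILES.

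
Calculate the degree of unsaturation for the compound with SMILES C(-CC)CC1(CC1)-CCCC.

Molecular formula from the SMILES: C11H22.
DoU = (2C + 2 + N − H − X)/2 = (2·11 + 2 + 0 − 22 − 0)/2 = 2/2 = 1.
(Structurally: 1 ring(s) + 0 π bond(s) = 1.)

1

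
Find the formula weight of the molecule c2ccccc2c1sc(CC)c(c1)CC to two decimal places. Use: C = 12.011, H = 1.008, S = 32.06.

216.34

Molecular formula: C14H16S.
M = 14×12.011 + 16×1.008 + 1×32.06 = 216.34 g/mol.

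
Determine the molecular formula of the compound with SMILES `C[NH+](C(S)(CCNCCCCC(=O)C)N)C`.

C11H26N3OS+

Heavy atoms from the SMILES: 11 C, 3 N, 1 O, 1 S.
Implicit hydrogens by atom environment:
  6 × C: 2 H each → 12
  3 × C: 3 H each → 9
  2 × C: no H
  1 × N: 2 H
  1 × N: 1 H
  1 × N (charge +1): 1 H
  1 × O: no H
  1 × S: 1 H
  Total hydrogens = 26.
Net charge +1.
Molecular formula: C11H26N3OS+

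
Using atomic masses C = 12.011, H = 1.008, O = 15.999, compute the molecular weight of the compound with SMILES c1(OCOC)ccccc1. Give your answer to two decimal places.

Molecular formula: C8H10O2.
M = 8×12.011 + 10×1.008 + 2×15.999 = 138.17 g/mol.

138.17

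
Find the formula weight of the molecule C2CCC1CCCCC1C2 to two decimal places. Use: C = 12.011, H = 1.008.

Molecular formula: C10H18.
M = 10×12.011 + 18×1.008 = 138.25 g/mol.

138.25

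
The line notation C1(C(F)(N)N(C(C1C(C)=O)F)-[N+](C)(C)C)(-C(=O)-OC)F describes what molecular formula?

Heavy atoms from the SMILES: 11 C, 3 F, 3 N, 3 O.
Implicit hydrogens by atom environment:
  5 × C: 3 H each → 15
  4 × C: no H
  3 × F: no H
  3 × O: no H
  2 × C: 1 H each → 2
  1 × N: 2 H
  1 × N: no H
  1 × N (charge +1): no H
  Total hydrogens = 19.
Net charge +1.
Molecular formula: C11H19F3N3O3+

C11H19F3N3O3+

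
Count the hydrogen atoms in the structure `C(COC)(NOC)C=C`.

Hydrogens are implicit in SMILES; fill each atom to its normal valence:
  2 × C: 3 H each → 6
  2 × C: 2 H each → 4
  2 × C: 1 H each → 2
  2 × O: no H
  1 × N: 1 H
  Total hydrogens = 13.

13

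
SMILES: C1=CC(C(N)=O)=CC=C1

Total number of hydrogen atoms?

Hydrogens are implicit in SMILES; fill each atom to its normal valence:
  5 × C (aromatic): 1 H each → 5
  1 × C (aromatic): no H
  1 × C: no H
  1 × N: 2 H
  1 × O: no H
  Total hydrogens = 7.

7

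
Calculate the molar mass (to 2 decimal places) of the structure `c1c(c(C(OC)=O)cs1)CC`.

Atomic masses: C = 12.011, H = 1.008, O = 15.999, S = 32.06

170.23

Molecular formula: C8H10O2S.
M = 8×12.011 + 10×1.008 + 2×15.999 + 1×32.06 = 170.23 g/mol.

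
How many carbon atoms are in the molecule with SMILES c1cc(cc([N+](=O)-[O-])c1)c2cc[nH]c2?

The symbol for carbon appears 10 times in the SMILES. Lowercase c denotes aromatic carbon and counts toward C.

10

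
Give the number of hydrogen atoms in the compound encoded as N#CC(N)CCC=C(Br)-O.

Hydrogens are implicit in SMILES; fill each atom to its normal valence:
  2 × C: 2 H each → 4
  2 × C: 1 H each → 2
  2 × C: no H
  1 × Br: no H
  1 × N: 2 H
  1 × N: no H
  1 × O: 1 H
  Total hydrogens = 9.

9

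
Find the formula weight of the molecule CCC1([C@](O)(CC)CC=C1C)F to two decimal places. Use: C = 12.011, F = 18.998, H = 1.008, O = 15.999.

Molecular formula: C10H17FO.
M = 10×12.011 + 1×18.998 + 17×1.008 + 1×15.999 = 172.24 g/mol.

172.24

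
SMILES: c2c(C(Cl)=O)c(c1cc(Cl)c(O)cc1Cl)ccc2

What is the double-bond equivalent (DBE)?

Molecular formula from the SMILES: C13H7Cl3O2.
DoU = (2C + 2 + N − H − X)/2 = (2·13 + 2 + 0 − 7 − 3)/2 = 18/2 = 9.
(Structurally: 2 ring(s) + 7 π bond(s) = 9.)

9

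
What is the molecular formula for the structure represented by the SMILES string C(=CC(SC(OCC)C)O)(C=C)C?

C10H18O2S

Heavy atoms from the SMILES: 10 C, 2 O, 1 S.
Implicit hydrogens by atom environment:
  4 × C: 1 H each → 4
  3 × C: 3 H each → 9
  2 × C: 2 H each → 4
  1 × C: no H
  1 × O: 1 H
  1 × O: no H
  1 × S: no H
  Total hydrogens = 18.
Molecular formula: C10H18O2S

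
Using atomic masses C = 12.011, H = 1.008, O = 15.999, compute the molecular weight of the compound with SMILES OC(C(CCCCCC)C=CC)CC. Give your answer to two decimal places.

Molecular formula: C13H26O.
M = 13×12.011 + 26×1.008 + 1×15.999 = 198.35 g/mol.

198.35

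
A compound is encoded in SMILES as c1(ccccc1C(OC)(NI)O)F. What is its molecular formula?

C8H9FINO2

Heavy atoms from the SMILES: 8 C, 1 F, 1 I, 1 N, 2 O.
Implicit hydrogens by atom environment:
  4 × C (aromatic): 1 H each → 4
  2 × C (aromatic): no H
  1 × C: 3 H
  1 × C: no H
  1 × F: no H
  1 × I: no H
  1 × N: 1 H
  1 × O: 1 H
  1 × O: no H
  Total hydrogens = 9.
Molecular formula: C8H9FINO2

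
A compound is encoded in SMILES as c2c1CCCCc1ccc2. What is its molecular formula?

C10H12

Heavy atoms from the SMILES: 10 C.
Implicit hydrogens by atom environment:
  4 × C: 2 H each → 8
  4 × C (aromatic): 1 H each → 4
  2 × C (aromatic): no H
  Total hydrogens = 12.
Molecular formula: C10H12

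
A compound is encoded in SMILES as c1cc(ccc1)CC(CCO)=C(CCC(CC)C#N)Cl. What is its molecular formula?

C17H22ClNO

Heavy atoms from the SMILES: 17 C, 1 Cl, 1 N, 1 O.
Implicit hydrogens by atom environment:
  6 × C: 2 H each → 12
  5 × C (aromatic): 1 H each → 5
  3 × C: no H
  1 × C: 3 H
  1 × C: 1 H
  1 × C (aromatic): no H
  1 × Cl: no H
  1 × N: no H
  1 × O: 1 H
  Total hydrogens = 22.
Molecular formula: C17H22ClNO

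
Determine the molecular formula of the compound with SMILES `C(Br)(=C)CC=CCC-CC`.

Heavy atoms from the SMILES: 1 Br, 9 C.
Implicit hydrogens by atom environment:
  5 × C: 2 H each → 10
  2 × C: 1 H each → 2
  1 × Br: no H
  1 × C: 3 H
  1 × C: no H
  Total hydrogens = 15.
Molecular formula: C9H15Br

C9H15Br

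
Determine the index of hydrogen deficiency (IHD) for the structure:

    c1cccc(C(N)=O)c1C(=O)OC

Molecular formula from the SMILES: C9H9NO3.
DoU = (2C + 2 + N − H − X)/2 = (2·9 + 2 + 1 − 9 − 0)/2 = 12/2 = 6.
(Structurally: 1 ring(s) + 5 π bond(s) = 6.)

6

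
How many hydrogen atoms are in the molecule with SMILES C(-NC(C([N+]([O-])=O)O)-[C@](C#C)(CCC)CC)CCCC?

28

Hydrogens are implicit in SMILES; fill each atom to its normal valence:
  7 × C: 2 H each → 14
  3 × C: 3 H each → 9
  3 × C: 1 H each → 3
  2 × C: no H
  1 × N: 1 H
  1 × N (charge +1): no H
  1 × O: 1 H
  1 × O: no H
  1 × O (charge -1): no H
  Total hydrogens = 28.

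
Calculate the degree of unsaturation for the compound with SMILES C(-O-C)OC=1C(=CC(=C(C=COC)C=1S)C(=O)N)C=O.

7

Molecular formula from the SMILES: C13H15NO5S.
DoU = (2C + 2 + N − H − X)/2 = (2·13 + 2 + 1 − 15 − 0)/2 = 14/2 = 7.
(Structurally: 1 ring(s) + 6 π bond(s) = 7.)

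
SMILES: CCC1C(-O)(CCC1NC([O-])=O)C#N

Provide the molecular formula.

Heavy atoms from the SMILES: 9 C, 2 N, 3 O.
Implicit hydrogens by atom environment:
  3 × C: 2 H each → 6
  3 × C: no H
  2 × C: 1 H each → 2
  1 × C: 3 H
  1 × N: 1 H
  1 × N: no H
  1 × O: 1 H
  1 × O: no H
  1 × O (charge -1): no H
  Total hydrogens = 13.
Net charge -1.
Molecular formula: C9H13N2O3-

C9H13N2O3-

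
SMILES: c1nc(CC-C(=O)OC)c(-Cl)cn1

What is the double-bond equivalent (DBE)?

Molecular formula from the SMILES: C8H9ClN2O2.
DoU = (2C + 2 + N − H − X)/2 = (2·8 + 2 + 2 − 9 − 1)/2 = 10/2 = 5.
(Structurally: 1 ring(s) + 4 π bond(s) = 5.)

5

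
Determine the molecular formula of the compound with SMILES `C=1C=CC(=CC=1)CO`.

C7H8O

Heavy atoms from the SMILES: 7 C, 1 O.
Implicit hydrogens by atom environment:
  5 × C (aromatic): 1 H each → 5
  1 × C: 2 H
  1 × C (aromatic): no H
  1 × O: 1 H
  Total hydrogens = 8.
Molecular formula: C7H8O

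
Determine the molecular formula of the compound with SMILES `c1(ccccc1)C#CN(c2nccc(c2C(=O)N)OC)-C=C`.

Heavy atoms from the SMILES: 17 C, 3 N, 2 O.
Implicit hydrogens by atom environment:
  7 × C (aromatic): 1 H each → 7
  4 × C (aromatic): no H
  3 × C: no H
  2 × O: no H
  1 × C: 3 H
  1 × C: 2 H
  1 × C: 1 H
  1 × N: 2 H
  1 × N (aromatic): no H
  1 × N: no H
  Total hydrogens = 15.
Molecular formula: C17H15N3O2

C17H15N3O2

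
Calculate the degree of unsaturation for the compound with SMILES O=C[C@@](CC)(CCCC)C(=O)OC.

2

Molecular formula from the SMILES: C10H18O3.
DoU = (2C + 2 + N − H − X)/2 = (2·10 + 2 + 0 − 18 − 0)/2 = 4/2 = 2.
(Structurally: 0 ring(s) + 2 π bond(s) = 2.)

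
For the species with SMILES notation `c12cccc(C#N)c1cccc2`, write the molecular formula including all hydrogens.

C11H7N

Heavy atoms from the SMILES: 11 C, 1 N.
Implicit hydrogens by atom environment:
  7 × C (aromatic): 1 H each → 7
  3 × C (aromatic): no H
  1 × C: no H
  1 × N: no H
  Total hydrogens = 7.
Molecular formula: C11H7N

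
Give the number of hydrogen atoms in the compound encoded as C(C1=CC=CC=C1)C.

10

Hydrogens are implicit in SMILES; fill each atom to its normal valence:
  5 × C (aromatic): 1 H each → 5
  1 × C: 3 H
  1 × C: 2 H
  1 × C (aromatic): no H
  Total hydrogens = 10.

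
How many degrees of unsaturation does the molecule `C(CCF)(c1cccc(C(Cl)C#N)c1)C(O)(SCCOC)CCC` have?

6

Molecular formula from the SMILES: C18H25ClFNO2S.
DoU = (2C + 2 + N − H − X)/2 = (2·18 + 2 + 1 − 25 − 2)/2 = 12/2 = 6.
(Structurally: 1 ring(s) + 5 π bond(s) = 6.)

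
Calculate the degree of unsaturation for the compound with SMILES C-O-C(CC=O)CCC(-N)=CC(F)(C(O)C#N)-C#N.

Molecular formula from the SMILES: C12H16FN3O3.
DoU = (2C + 2 + N − H − X)/2 = (2·12 + 2 + 3 − 16 − 1)/2 = 12/2 = 6.
(Structurally: 0 ring(s) + 6 π bond(s) = 6.)

6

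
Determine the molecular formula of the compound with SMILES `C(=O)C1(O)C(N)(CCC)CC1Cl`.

C8H14ClNO2

Heavy atoms from the SMILES: 8 C, 1 Cl, 1 N, 2 O.
Implicit hydrogens by atom environment:
  3 × C: 2 H each → 6
  2 × C: 1 H each → 2
  2 × C: no H
  1 × C: 3 H
  1 × Cl: no H
  1 × N: 2 H
  1 × O: 1 H
  1 × O: no H
  Total hydrogens = 14.
Molecular formula: C8H14ClNO2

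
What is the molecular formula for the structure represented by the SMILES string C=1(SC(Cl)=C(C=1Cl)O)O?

C4H2Cl2O2S

Heavy atoms from the SMILES: 4 C, 2 Cl, 2 O, 1 S.
Implicit hydrogens by atom environment:
  4 × C (aromatic): no H
  2 × Cl: no H
  2 × O: 1 H each → 2
  1 × S (aromatic): no H
  Total hydrogens = 2.
Molecular formula: C4H2Cl2O2S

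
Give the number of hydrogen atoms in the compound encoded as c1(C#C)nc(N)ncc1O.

Hydrogens are implicit in SMILES; fill each atom to its normal valence:
  3 × C (aromatic): no H
  2 × N (aromatic): no H
  1 × C (aromatic): 1 H
  1 × C: 1 H
  1 × C: no H
  1 × N: 2 H
  1 × O: 1 H
  Total hydrogens = 5.

5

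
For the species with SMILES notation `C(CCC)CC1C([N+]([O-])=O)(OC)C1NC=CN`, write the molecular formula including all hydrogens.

C11H21N3O3

Heavy atoms from the SMILES: 11 C, 3 N, 3 O.
Implicit hydrogens by atom environment:
  4 × C: 2 H each → 8
  4 × C: 1 H each → 4
  2 × C: 3 H each → 6
  2 × O: no H
  1 × C: no H
  1 × N: 2 H
  1 × N: 1 H
  1 × N (charge +1): no H
  1 × O (charge -1): no H
  Total hydrogens = 21.
Molecular formula: C11H21N3O3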